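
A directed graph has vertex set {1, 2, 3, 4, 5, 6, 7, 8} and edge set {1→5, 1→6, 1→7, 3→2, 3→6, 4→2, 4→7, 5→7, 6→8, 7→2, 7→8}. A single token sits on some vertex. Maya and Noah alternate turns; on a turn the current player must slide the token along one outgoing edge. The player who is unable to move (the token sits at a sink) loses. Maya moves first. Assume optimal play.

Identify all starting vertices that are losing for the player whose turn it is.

Label each position W (a win for the player to move) or L (a loss). A position with no legal move is L; any other position is W exactly when some move reaches an L, and L when every move reaches a W.
Every edge goes from a vertex to one that appears earlier in the order 8, 2, 7, 6, 3, 4, 5, 1, so processing vertices in that order labels each vertex after all of its successors.
8: no outgoing edge → L
2: no outgoing edge → L
7: can move to 2, which is L ⇒ W
6: can move to 8, which is L ⇒ W
3: can move to 2, which is L ⇒ W
4: can move to 2, which is L ⇒ W
5: the only move is to 7(W), a W ⇒ L
1: can move to 5, which is L ⇒ W
Reading off the rows marked L gives the requested list; there are 3 such vertices.

2, 5, 8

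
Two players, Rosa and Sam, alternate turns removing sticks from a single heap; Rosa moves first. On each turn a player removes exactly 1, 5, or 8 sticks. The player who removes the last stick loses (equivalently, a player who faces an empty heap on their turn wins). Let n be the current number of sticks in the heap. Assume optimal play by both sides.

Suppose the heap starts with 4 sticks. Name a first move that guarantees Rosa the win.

Positions with no move are W. A position that does have a move is losing for the player to move precisely when every available move leads to a winning position for the opponent. Fill in the labels:
n=0: no move; the opponent has just taken the last stick and therefore loses → W
n=1: only reaches 0(W), which is W → L
n=2: reaches L-position 1 → W
n=3: only reaches 2(W), which is W → L
n=4: reaches L-position 3 → W
From 4, the L positions reachable in one move are: 3.

Remove 1, leaving 3.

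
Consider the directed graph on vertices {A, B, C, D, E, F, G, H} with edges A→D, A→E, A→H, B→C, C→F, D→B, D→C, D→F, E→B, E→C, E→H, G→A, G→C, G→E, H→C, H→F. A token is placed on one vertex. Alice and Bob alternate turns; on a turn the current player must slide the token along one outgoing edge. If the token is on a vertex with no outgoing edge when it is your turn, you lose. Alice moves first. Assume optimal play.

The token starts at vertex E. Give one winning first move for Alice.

Move to B.

Work bottom-up. With no move the player to move loses. Otherwise the position is W if at least one move leads to an L position for the opponent, and L if every move leads to a W.
Every edge goes from a vertex to one that appears earlier in the order F, C, H, B, D, E, A, G, so processing vertices in that order labels each vertex after all of its successors.
F: no outgoing edge → L
C: reaches L-position F → W
H: reaches L-position F → W
B: only reaches C(W), which is W → L
D: reaches L-position B → W
E: reaches L-position B → W
A: only reaches E(W), D(W), H(W), all W → L
G: reaches L-position A → W
From E, the L positions reachable in one move are: B.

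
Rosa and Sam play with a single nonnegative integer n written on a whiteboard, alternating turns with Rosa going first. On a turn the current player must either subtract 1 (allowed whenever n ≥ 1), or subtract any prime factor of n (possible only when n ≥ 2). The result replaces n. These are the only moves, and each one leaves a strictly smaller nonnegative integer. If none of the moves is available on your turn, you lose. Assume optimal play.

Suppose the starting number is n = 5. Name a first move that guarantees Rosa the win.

Use the standard recursion: the mover loses at a terminal position; elsewhere, the mover wins exactly when some move hands the opponent an L position.
n=0: no move → L
n=1: reaches L-position 0 → W
n=2: reaches L-position 0 → W
n=3: reaches L-position 0 → W
n=4: only reaches 2(W), 3(W), all W → L
n=5: reaches L-position 0 → W
From 5, the L positions reachable in one move are: 0, 4. Any move reaching one of these is winning.

Move to 0.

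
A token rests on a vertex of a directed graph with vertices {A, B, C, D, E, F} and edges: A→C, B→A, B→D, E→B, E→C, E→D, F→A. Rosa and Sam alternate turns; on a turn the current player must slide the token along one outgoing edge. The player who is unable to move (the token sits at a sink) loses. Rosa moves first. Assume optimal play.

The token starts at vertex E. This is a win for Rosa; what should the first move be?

Use the standard recursion: the mover loses at a terminal position; elsewhere, the mover wins exactly when some move hands the opponent an L position.
Every edge goes from a vertex to one that appears earlier in the order D, C, A, B, F, E, so processing vertices in that order labels each vertex after all of its successors.
D: no outgoing edge → L
C: no outgoing edge → L
A: W (go to C, an L position)
B: W (go to D, an L position)
F: L (sole option A(W) is W)
E: W (go to C, an L position)
From E, the L positions reachable in one move are: C, D. Any move reaching one of these is winning.

Move to C.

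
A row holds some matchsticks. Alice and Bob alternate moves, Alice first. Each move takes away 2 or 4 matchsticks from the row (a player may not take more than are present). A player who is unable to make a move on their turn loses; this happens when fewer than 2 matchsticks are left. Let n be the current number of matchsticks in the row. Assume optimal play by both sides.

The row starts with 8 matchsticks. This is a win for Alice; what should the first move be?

Remove 2, leaving 6.

Build the W/L table. Terminal = L. A non-terminal position is W if it has a move to some L; otherwise it is L.
n=0: no move → L
n=1: no move → L
n=2: reaches L-position 0 → W
n=3: reaches L-position 1 → W
n=4: reaches L-position 0 → W
n=5: reaches L-position 1 → W
n=6: only reaches 4(W), 2(W), all W → L
n=7: only reaches 5(W), 3(W), all W → L
n=8: reaches L-position 6 → W
From 8, the L positions reachable in one move are: 6.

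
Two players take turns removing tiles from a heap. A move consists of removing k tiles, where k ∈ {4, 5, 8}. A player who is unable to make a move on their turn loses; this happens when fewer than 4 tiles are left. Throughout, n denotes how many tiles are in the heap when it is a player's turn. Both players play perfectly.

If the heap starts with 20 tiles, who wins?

The first player wins.

Build the W/L table. Terminal = L. A non-terminal position is W if it has a move to some L; otherwise it is L.
n=0: no move → L
n=1: no move → L
n=2: no move → L
n=3: no move → L
n=4: can move to 0, which is L ⇒ W
n=5: can move to 1, which is L ⇒ W
n=6: can move to 2, which is L ⇒ W
n=7: can move to 3, which is L ⇒ W
n=8: can move to 3, which is L ⇒ W
n=9: can move to 1, which is L ⇒ W
n=10: can move to 2, which is L ⇒ W
n=11: can move to 3, which is L ⇒ W
n=12: moves to 8(W), 7(W), 4(W); every one is W ⇒ L
n=13: moves to 9(W), 8(W), 5(W); every one is W ⇒ L
n=14: moves to 10(W), 9(W), 6(W); every one is W ⇒ L
n=15: moves to 11(W), 10(W), 7(W); every one is W ⇒ L
n=16: can move to 12, which is L ⇒ W
n=17: can move to 13, which is L ⇒ W
n=18: can move to 14, which is L ⇒ W
n=19: can move to 15, which is L ⇒ W
n=20: can move to 15, which is L ⇒ W
The starting position 20 is W: the player to move should remove 5, leaving 15, handing over an L position.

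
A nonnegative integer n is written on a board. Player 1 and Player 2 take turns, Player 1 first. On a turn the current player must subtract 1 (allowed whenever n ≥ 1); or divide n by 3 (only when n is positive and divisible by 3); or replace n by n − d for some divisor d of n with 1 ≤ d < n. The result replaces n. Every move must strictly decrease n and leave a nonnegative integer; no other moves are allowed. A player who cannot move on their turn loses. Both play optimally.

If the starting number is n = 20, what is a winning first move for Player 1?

Use the standard recursion: the mover loses at a terminal position; elsewhere, the mover wins exactly when some move hands the opponent an L position.
n=0: no move → L
n=1: →0(L), so W
n=2: →1(W) only, which is W, so L
n=3: →2(L), so W
n=4: →2(L), so W
n=5: →4(W) only, which is W, so L
n=6: →2(L), so W
n=7: →6(W) only, which is W, so L
n=8: →7(L), so W
n=9: →3(W), 6(W), 8(W) — all W, so L
n=10: →5(L), so W
n=11: →10(W) only, which is W, so L
n=12: →9(L), so W
n=13: →12(W) only, which is W, so L
n=14: →7(L), so W
n=15: →5(L), so W
n=16: →8(W), 12(W), 14(W), 15(W) — all W, so L
n=17: →16(L), so W
n=18: →9(L), so W
n=19: →18(W) only, which is W, so L
n=20: →16(L), so W
From 20, the L positions reachable in one move are: 16, 19. Any move reaching one of these is winning.

Move to 16.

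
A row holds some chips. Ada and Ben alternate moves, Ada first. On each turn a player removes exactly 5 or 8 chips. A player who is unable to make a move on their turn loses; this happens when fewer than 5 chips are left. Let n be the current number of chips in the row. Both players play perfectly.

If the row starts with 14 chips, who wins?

Use the standard recursion: the mover loses at a terminal position; elsewhere, the mover wins exactly when some move hands the opponent an L position.
n=0: no move → L
n=1: no move → L
n=2: no move → L
n=3: no move → L
n=4: no move → L
n=5: W (go to 0, an L position)
n=6: W (go to 1, an L position)
n=7: W (go to 2, an L position)
n=8: W (go to 3, an L position)
n=9: W (go to 4, an L position)
n=10: W (go to 2, an L position)
n=11: W (go to 3, an L position)
n=12: W (go to 4, an L position)
n=13: L (options 8(W), 5(W) are all W)
n=14: L (options 9(W), 6(W) are all W)
The starting position 14 is L: whatever Ada does, the opponent receives a W position.

Ben wins.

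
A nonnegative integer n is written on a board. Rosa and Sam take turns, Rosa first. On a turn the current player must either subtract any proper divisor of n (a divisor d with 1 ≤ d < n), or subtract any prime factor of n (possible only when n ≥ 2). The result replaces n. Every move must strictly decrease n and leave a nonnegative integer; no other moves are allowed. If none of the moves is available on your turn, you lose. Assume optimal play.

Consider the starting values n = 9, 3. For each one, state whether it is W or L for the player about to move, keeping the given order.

9: L, 3: W

Classify positions by backward induction: terminal positions (no move available) are L. From any other position, the mover wins iff some move reaches an L.
n=0: no move → L
n=1: no move → L
n=2: →0(L), so W
n=3: →0(L), so W
n=4: →2(W), 3(W) — all W, so L
n=5: →0(L), so W
n=6: →4(L), so W
n=7: →0(L), so W
n=8: →4(L), so W
n=9: →6(W), 8(W) — all W, so L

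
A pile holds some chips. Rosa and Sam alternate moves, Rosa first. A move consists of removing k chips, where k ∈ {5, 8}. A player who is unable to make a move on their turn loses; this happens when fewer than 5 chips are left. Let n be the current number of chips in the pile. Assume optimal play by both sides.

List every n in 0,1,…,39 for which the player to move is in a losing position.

0, 1, 2, 3, 4, 13, 14, 15, 16, 17, 26, 27, 28, 29, 30, 39

Label each position W (a win for the player to move) or L (a loss). A position with no legal move is L; any other position is W exactly when some move reaches an L, and L when every move reaches a W.
n=0: no move → L
n=1: no move → L
n=2: no move → L
n=3: no move → L
n=4: no move → L
n=5: reaches L-position 0 → W
n=6: reaches L-position 1 → W
n=7: reaches L-position 2 → W
n=8: reaches L-position 3 → W
n=9: reaches L-position 4 → W
n=10: reaches L-position 2 → W
n=11: reaches L-position 3 → W
n=12: reaches L-position 4 → W
n=13: only reaches 8(W), 5(W), all W → L
n=14: only reaches 9(W), 6(W), all W → L
n=15: only reaches 10(W), 7(W), all W → L
n=16: only reaches 11(W), 8(W), all W → L
n=17: only reaches 12(W), 9(W), all W → L
n=18: reaches L-position 13 → W
n=19: reaches L-position 14 → W
n=20: reaches L-position 15 → W
n=21: reaches L-position 16 → W
n=22: reaches L-position 17 → W
n=23: reaches L-position 15 → W
n=24: reaches L-position 16 → W
n=25: reaches L-position 17 → W
n=26: only reaches 21(W), 18(W), all W → L
n=27: only reaches 22(W), 19(W), all W → L
n=28: only reaches 23(W), 20(W), all W → L
n=29: only reaches 24(W), 21(W), all W → L
n=30: only reaches 25(W), 22(W), all W → L
n=31: reaches L-position 26 → W
n=32: reaches L-position 27 → W
n=33: reaches L-position 28 → W
n=34: reaches L-position 29 → W
n=35: reaches L-position 30 → W
n=36: reaches L-position 28 → W
n=37: reaches L-position 29 → W
n=38: reaches L-position 30 → W
n=39: only reaches 34(W), 31(W), all W → L
The losing starting values of n are exactly the entries labelled L in this table (16 of them).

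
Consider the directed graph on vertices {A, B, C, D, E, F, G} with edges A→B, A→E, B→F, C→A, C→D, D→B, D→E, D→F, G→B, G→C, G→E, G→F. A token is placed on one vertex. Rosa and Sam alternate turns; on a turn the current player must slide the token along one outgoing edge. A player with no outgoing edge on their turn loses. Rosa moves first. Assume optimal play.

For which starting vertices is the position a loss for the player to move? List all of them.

C, E, F

Work bottom-up. With no move the player to move loses. Otherwise the position is W if at least one move leads to an L position for the opponent, and L if every move leads to a W.
Every edge goes from a vertex to one that appears earlier in the order F, E, B, D, A, C, G, so processing vertices in that order labels each vertex after all of its successors.
F: no outgoing edge → L
E: no outgoing edge → L
B: →F(L), so W
D: →E(L), so W
A: →E(L), so W
C: →A(W), D(W) — all W, so L
G: →C(L), so W
The losing starting vertices are exactly the entries labelled L in this table (3 of them).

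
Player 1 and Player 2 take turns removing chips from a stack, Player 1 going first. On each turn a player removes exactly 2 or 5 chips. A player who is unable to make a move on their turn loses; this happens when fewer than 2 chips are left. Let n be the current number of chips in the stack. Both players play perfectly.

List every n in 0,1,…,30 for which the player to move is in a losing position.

Positions with no move are L. A position that does have a move is losing for the player to move precisely when every available move leads to a winning position for the opponent. Fill in the labels:
n=0: no move → L
n=1: no move → L
n=2: can move to 0, which is L ⇒ W
n=3: can move to 1, which is L ⇒ W
n=4: the only move is to 2(W), a W ⇒ L
n=5: can move to 0, which is L ⇒ W
n=6: can move to 4, which is L ⇒ W
n=7: moves to 5(W), 2(W); every one is W ⇒ L
n=8: moves to 6(W), 3(W); every one is W ⇒ L
n=9: can move to 7, which is L ⇒ W
n=10: can move to 8, which is L ⇒ W
n=11: moves to 9(W), 6(W); every one is W ⇒ L
n=12: can move to 7, which is L ⇒ W
n=13: can move to 11, which is L ⇒ W
n=14: moves to 12(W), 9(W); every one is W ⇒ L
n=15: moves to 13(W), 10(W); every one is W ⇒ L
n=16: can move to 14, which is L ⇒ W
n=17: can move to 15, which is L ⇒ W
n=18: moves to 16(W), 13(W); every one is W ⇒ L
n=19: can move to 14, which is L ⇒ W
n=20: can move to 18, which is L ⇒ W
n=21: moves to 19(W), 16(W); every one is W ⇒ L
n=22: moves to 20(W), 17(W); every one is W ⇒ L
n=23: can move to 21, which is L ⇒ W
n=24: can move to 22, which is L ⇒ W
n=25: moves to 23(W), 20(W); every one is W ⇒ L
n=26: can move to 21, which is L ⇒ W
n=27: can move to 25, which is L ⇒ W
n=28: moves to 26(W), 23(W); every one is W ⇒ L
n=29: moves to 27(W), 24(W); every one is W ⇒ L
n=30: can move to 28, which is L ⇒ W
The losing starting values of n are exactly the entries labelled L in this table (14 of them).

0, 1, 4, 7, 8, 11, 14, 15, 18, 21, 22, 25, 28, 29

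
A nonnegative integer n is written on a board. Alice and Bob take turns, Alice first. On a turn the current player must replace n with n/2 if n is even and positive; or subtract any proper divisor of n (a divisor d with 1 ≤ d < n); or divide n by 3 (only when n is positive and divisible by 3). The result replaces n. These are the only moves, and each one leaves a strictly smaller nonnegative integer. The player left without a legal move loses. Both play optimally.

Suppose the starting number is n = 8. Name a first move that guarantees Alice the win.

Compute win/loss labels from the base case upward. A position with no move is L. Any other position is W if it can reach an L in one move, else L.
n=0: no move → L
n=1: no move → L
n=2: can move to 1, which is L ⇒ W
n=3: can move to 1, which is L ⇒ W
n=4: moves to 2(W), 3(W); every one is W ⇒ L
n=5: can move to 4, which is L ⇒ W
n=6: can move to 4, which is L ⇒ W
n=7: the only move is to 6(W), a W ⇒ L
n=8: can move to 4, which is L ⇒ W
From 8, the L positions reachable in one move are: 4, 7. Any move reaching one of these is winning.

Move to 4.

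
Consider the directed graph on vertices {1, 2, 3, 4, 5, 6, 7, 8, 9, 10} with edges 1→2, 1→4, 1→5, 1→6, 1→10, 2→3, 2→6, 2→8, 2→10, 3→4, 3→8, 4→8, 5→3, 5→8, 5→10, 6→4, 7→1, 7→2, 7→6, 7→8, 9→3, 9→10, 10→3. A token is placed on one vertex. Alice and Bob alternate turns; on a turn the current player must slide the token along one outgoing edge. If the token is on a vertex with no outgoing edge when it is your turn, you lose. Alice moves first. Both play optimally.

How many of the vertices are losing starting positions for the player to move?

Build the W/L table. Terminal = L. A non-terminal position is W if it has a move to some L; otherwise it is L.
Every edge goes from a vertex to one that appears earlier in the order 8, 4, 3, 10, 5, 9, 6, 2, 1, 7, so processing vertices in that order labels each vertex after all of its successors.
8: no outgoing edge → L
4: W (go to 8, an L position)
3: W (go to 8, an L position)
10: L (sole option 3(W) is W)
5: W (go to 10, an L position)
9: W (go to 10, an L position)
6: L (sole option 4(W) is W)
2: W (go to 6, an L position)
1: W (go to 6, an L position)
7: W (go to 6, an L position)
The L vertices are 6, 8, 10; that is 3 in all.

3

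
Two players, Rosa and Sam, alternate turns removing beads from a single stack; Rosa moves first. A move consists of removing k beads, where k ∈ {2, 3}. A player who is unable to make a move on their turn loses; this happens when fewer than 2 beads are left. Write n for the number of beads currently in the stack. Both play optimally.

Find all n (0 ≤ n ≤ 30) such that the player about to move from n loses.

Label each position W (a win for the player to move) or L (a loss). A position with no legal move is L; any other position is W exactly when some move reaches an L, and L when every move reaches a W.
n=0: no move → L
n=1: no move → L
n=2: W (go to 0, an L position)
n=3: W (go to 1, an L position)
n=4: W (go to 1, an L position)
n=5: L (options 3(W), 2(W) are all W)
n=6: L (options 4(W), 3(W) are all W)
n=7: W (go to 5, an L position)
n=8: W (go to 6, an L position)
n=9: W (go to 6, an L position)
n=10: L (options 8(W), 7(W) are all W)
n=11: L (options 9(W), 8(W) are all W)
n=12: W (go to 10, an L position)
n=13: W (go to 11, an L position)
n=14: W (go to 11, an L position)
n=15: L (options 13(W), 12(W) are all W)
n=16: L (options 14(W), 13(W) are all W)
n=17: W (go to 15, an L position)
n=18: W (go to 16, an L position)
n=19: W (go to 16, an L position)
n=20: L (options 18(W), 17(W) are all W)
n=21: L (options 19(W), 18(W) are all W)
n=22: W (go to 20, an L position)
n=23: W (go to 21, an L position)
n=24: W (go to 21, an L position)
n=25: L (options 23(W), 22(W) are all W)
n=26: L (options 24(W), 23(W) are all W)
n=27: W (go to 25, an L position)
n=28: W (go to 26, an L position)
n=29: W (go to 26, an L position)
n=30: L (options 28(W), 27(W) are all W)
Reading off the rows marked L gives the requested list; there are 13 such values of n.

0, 1, 5, 6, 10, 11, 15, 16, 20, 21, 25, 26, 30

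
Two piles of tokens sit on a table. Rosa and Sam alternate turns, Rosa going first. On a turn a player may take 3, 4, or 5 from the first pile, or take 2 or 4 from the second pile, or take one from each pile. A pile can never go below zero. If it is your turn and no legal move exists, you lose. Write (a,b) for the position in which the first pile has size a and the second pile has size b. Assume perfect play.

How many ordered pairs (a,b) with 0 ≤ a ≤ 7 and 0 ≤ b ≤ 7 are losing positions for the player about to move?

22

Positions with no move are L. A position that does have a move is losing for the player to move precisely when every available move leads to a winning position for the opponent. Fill in the labels:
Every move lowers a or b (never raises either), so fill the grid row by row in increasing a, and left to right within a row: each cell's successors are then already labelled.
      b=0  b=1  b=2  b=3  b=4  b=5  b=6  b=7
a=0:    L    L    W    W    W    W    L    L
a=1:    L    W    W    L    W    W    L    W
a=2:    L    W    W    L    W    W    L    W
a=3:    W    W    L    L    W    W    W    W
a=4:    W    W    L    W    W    L    W    W
a=5:    W    W    L    W    W    L    W    W
a=6:    W    L    W    W    L    W    W    L
a=7:    W    L    W    W    L    W    W    L
Cells with no legal move (terminal, hence L): (0,0), (0,1), (1,0), (2,0).
The remaining L cells, each justified by listing all of its moves:
(0,6): →(0,4)(W), (0,2)(W) — all W, so L
(0,7): →(0,5)(W), (0,3)(W) — all W, so L
(1,3): →(1,1)(W), (0,2)(W) — all W, so L
(1,6): →(1,4)(W), (1,2)(W), (0,5)(W) — all W, so L
(2,3): →(2,1)(W), (1,2)(W) — all W, so L
(2,6): →(2,4)(W), (2,2)(W), (1,5)(W) — all W, so L
(3,2): →(0,2)(W), (3,0)(W), (2,1)(W) — all W, so L
(3,3): →(0,3)(W), (3,1)(W), (2,2)(W) — all W, so L
(4,2): →(1,2)(W), (0,2)(W), (4,0)(W), (3,1)(W) — all W, so L
(4,5): →(1,5)(W), (0,5)(W), (4,3)(W), (4,1)(W), (3,4)(W) — all W, so L
(5,2): →(2,2)(W), (1,2)(W), (0,2)(W), (5,0)(W), (4,1)(W) — all W, so L
(5,5): →(2,5)(W), (1,5)(W), (0,5)(W), (5,3)(W), (5,1)(W), (4,4)(W) — all W, so L
(6,1): →(3,1)(W), (2,1)(W), (1,1)(W), (5,0)(W) — all W, so L
(6,4): →(3,4)(W), (2,4)(W), (1,4)(W), (6,2)(W), (6,0)(W), (5,3)(W) — all W, so L
(6,7): →(3,7)(W), (2,7)(W), (1,7)(W), (6,5)(W), (6,3)(W), (5,6)(W) — all W, so L
(7,1): →(4,1)(W), (3,1)(W), (2,1)(W), (6,0)(W) — all W, so L
(7,4): →(4,4)(W), (3,4)(W), (2,4)(W), (7,2)(W), (7,0)(W), (6,3)(W) — all W, so L
(7,7): →(4,7)(W), (3,7)(W), (2,7)(W), (7,5)(W), (7,3)(W), (6,6)(W) — all W, so L
Every other cell has at least one move into one of the L cells above, so it is W.
L cells per row: a=0: 4, a=1: 3, a=2: 3, a=3: 2, a=4: 2, a=5: 2, a=6: 3, a=7: 3; total 22.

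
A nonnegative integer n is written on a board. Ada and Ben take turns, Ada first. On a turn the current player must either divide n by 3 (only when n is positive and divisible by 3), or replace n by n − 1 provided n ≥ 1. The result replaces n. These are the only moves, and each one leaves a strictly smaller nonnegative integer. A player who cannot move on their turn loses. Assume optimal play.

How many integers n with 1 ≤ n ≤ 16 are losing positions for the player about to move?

Classify positions by backward induction: terminal positions (no move available) are L. From any other position, the mover wins iff some move reaches an L.
n=0: no move → L
n=1: W (go to 0, an L position)
n=2: L (sole option 1(W) is W)
n=3: W (go to 2, an L position)
n=4: L (sole option 3(W) is W)
n=5: W (go to 4, an L position)
n=6: W (go to 2, an L position)
n=7: L (sole option 6(W) is W)
n=8: W (go to 7, an L position)
n=9: L (options 3(W), 8(W) are all W)
n=10: W (go to 9, an L position)
n=11: L (sole option 10(W) is W)
n=12: W (go to 4, an L position)
n=13: L (sole option 12(W) is W)
n=14: W (go to 13, an L position)
n=15: L (options 5(W), 14(W) are all W)
n=16: W (go to 15, an L position)
L entries with 1 ≤ n ≤ 16 (n=0 is outside the asked range and is not counted): n = 2, 4, 7, 9, 11, 13, 15; that makes 7.

7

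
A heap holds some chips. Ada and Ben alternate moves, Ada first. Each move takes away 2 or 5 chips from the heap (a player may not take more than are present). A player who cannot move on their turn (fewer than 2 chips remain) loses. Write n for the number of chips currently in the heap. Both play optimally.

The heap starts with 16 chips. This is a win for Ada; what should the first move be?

Remove 2, leaving 14.

Use the standard recursion: the mover loses at a terminal position; elsewhere, the mover wins exactly when some move hands the opponent an L position.
n=0: no move → L
n=1: no move → L
n=2: →0(L), so W
n=3: →1(L), so W
n=4: →2(W) only, which is W, so L
n=5: →0(L), so W
n=6: →4(L), so W
n=7: →5(W), 2(W) — all W, so L
n=8: →6(W), 3(W) — all W, so L
n=9: →7(L), so W
n=10: →8(L), so W
n=11: →9(W), 6(W) — all W, so L
n=12: →7(L), so W
n=13: →11(L), so W
n=14: →12(W), 9(W) — all W, so L
n=15: →13(W), 10(W) — all W, so L
n=16: →14(L), so W
From 16, the L positions reachable in one move are: 14, 11. Any move reaching one of these is winning.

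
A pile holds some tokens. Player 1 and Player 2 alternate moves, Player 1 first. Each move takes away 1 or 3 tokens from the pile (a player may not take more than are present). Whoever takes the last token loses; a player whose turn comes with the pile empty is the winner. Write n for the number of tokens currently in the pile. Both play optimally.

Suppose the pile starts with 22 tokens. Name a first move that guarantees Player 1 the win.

Remove 1, leaving 21.

Classify positions by backward induction: terminal positions (no move available) are W. From any other position, the mover wins iff some move reaches an L.
n=0: no move; the opponent has just taken the last token and therefore loses → W
n=1: L (sole option 0(W) is W)
n=2: W (go to 1, an L position)
n=3: L (options 2(W), 0(W) are all W)
n=4: W (go to 3, an L position)
n=5: L (options 4(W), 2(W) are all W)
n=6: W (go to 5, an L position)
n=7: L (options 6(W), 4(W) are all W)
n=8: W (go to 7, an L position)
n=9: L (options 8(W), 6(W) are all W)
n=10: W (go to 9, an L position)
n=11: L (options 10(W), 8(W) are all W)
n=12: W (go to 11, an L position)
n=13: L (options 12(W), 10(W) are all W)
n=14: W (go to 13, an L position)
n=15: L (options 14(W), 12(W) are all W)
n=16: W (go to 15, an L position)
n=17: L (options 16(W), 14(W) are all W)
n=18: W (go to 17, an L position)
n=19: L (options 18(W), 16(W) are all W)
n=20: W (go to 19, an L position)
n=21: L (options 20(W), 18(W) are all W)
n=22: W (go to 21, an L position)
From 22, the L positions reachable in one move are: 21, 19. Any move reaching one of these is winning.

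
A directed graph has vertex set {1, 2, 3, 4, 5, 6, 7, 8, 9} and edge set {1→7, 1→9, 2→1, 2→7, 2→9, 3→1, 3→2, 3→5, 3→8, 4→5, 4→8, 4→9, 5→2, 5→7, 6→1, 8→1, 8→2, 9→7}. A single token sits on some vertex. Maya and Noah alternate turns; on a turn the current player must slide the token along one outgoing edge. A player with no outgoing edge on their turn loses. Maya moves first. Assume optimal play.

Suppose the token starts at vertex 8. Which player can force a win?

Compute win/loss labels from the base case upward. A position with no move is L. Any other position is W if it can reach an L in one move, else L.
Every edge goes from a vertex to one that appears earlier in the order 7, 9, 1, 2, 5, 8, 3, 6, 4, so processing vertices in that order labels each vertex after all of its successors.
7: no outgoing edge → L
9: →7(L), so W
1: →7(L), so W
2: →7(L), so W
5: →7(L), so W
8: →2(W), 1(W) — all W, so L
3: →8(L), so W
6: →1(W) only, which is W, so L
4: →8(L), so W
Every move from 8 reaches a W position, so the mover loses.

Noah wins.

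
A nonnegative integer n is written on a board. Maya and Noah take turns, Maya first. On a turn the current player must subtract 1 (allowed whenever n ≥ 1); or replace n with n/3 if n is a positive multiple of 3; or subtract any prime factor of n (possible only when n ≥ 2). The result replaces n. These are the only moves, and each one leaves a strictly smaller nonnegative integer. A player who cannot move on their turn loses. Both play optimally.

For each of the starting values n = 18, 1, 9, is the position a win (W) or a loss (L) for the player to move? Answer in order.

18: L, 1: W, 9: W

Use the standard recursion: the mover loses at a terminal position; elsewhere, the mover wins exactly when some move hands the opponent an L position.
n=0: no move → L
n=1: can move to 0, which is L ⇒ W
n=2: can move to 0, which is L ⇒ W
n=3: can move to 0, which is L ⇒ W
n=4: moves to 2(W), 3(W); every one is W ⇒ L
n=5: can move to 0, which is L ⇒ W
n=6: can move to 4, which is L ⇒ W
n=7: can move to 0, which is L ⇒ W
n=8: moves to 6(W), 7(W); every one is W ⇒ L
n=9: can move to 8, which is L ⇒ W
n=10: can move to 8, which is L ⇒ W
n=11: can move to 0, which is L ⇒ W
n=12: can move to 4, which is L ⇒ W
n=13: can move to 0, which is L ⇒ W
n=14: moves to 7(W), 12(W), 13(W); every one is W ⇒ L
n=15: can move to 14, which is L ⇒ W
n=16: can move to 14, which is L ⇒ W
n=17: can move to 0, which is L ⇒ W
n=18: moves to 6(W), 15(W), 16(W), 17(W); every one is W ⇒ L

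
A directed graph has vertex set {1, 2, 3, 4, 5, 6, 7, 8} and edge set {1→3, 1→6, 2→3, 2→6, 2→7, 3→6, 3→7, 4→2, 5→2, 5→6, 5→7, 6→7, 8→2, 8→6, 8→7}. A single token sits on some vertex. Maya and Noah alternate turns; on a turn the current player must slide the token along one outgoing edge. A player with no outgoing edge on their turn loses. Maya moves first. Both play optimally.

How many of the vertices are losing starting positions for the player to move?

3

Positions with no move are L. A position that does have a move is losing for the player to move precisely when every available move leads to a winning position for the opponent. Fill in the labels:
Every edge goes from a vertex to one that appears earlier in the order 7, 6, 3, 2, 4, 5, 8, 1, so processing vertices in that order labels each vertex after all of its successors.
7: no outgoing edge → L
6: reaches L-position 7 → W
3: reaches L-position 7 → W
2: reaches L-position 7 → W
4: only reaches 2(W), which is W → L
5: reaches L-position 7 → W
8: reaches L-position 7 → W
1: only reaches 3(W), 6(W), all W → L
The L vertices are 1, 4, 7; that is 3 in all.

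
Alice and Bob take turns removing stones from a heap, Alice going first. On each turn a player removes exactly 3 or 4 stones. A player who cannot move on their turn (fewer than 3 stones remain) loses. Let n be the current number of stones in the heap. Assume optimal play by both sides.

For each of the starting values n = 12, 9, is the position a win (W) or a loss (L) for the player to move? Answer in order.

Work bottom-up. With no move the player to move loses. Otherwise the position is W if at least one move leads to an L position for the opponent, and L if every move leads to a W.
n=0: no move → L
n=1: no move → L
n=2: no move → L
n=3: reaches L-position 0 → W
n=4: reaches L-position 1 → W
n=5: reaches L-position 2 → W
n=6: reaches L-position 2 → W
n=7: only reaches 4(W), 3(W), all W → L
n=8: only reaches 5(W), 4(W), all W → L
n=9: only reaches 6(W), 5(W), all W → L
n=10: reaches L-position 7 → W
n=11: reaches L-position 8 → W
n=12: reaches L-position 9 → W

12: W, 9: L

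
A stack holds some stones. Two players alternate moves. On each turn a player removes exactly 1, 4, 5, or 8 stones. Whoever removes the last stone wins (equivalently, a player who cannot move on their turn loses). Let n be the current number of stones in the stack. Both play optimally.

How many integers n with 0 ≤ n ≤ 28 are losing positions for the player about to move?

7

Label each position W (a win for the player to move) or L (a loss). A position with no legal move is L; any other position is W exactly when some move reaches an L, and L when every move reaches a W.
n=0: no move → L
n=1: W (go to 0, an L position)
n=2: L (sole option 1(W) is W)
n=3: W (go to 2, an L position)
n=4: W (go to 0, an L position)
n=5: W (go to 0, an L position)
n=6: W (go to 2, an L position)
n=7: W (go to 2, an L position)
n=8: W (go to 0, an L position)
n=9: L (options 8(W), 5(W), 4(W), 1(W) are all W)
n=10: W (go to 9, an L position)
n=11: L (options 10(W), 7(W), 6(W), 3(W) are all W)
n=12: W (go to 11, an L position)
n=13: W (go to 9, an L position)
n=14: W (go to 9, an L position)
n=15: W (go to 11, an L position)
n=16: W (go to 11, an L position)
n=17: W (go to 9, an L position)
n=18: L (options 17(W), 14(W), 13(W), 10(W) are all W)
n=19: W (go to 18, an L position)
n=20: L (options 19(W), 16(W), 15(W), 12(W) are all W)
n=21: W (go to 20, an L position)
n=22: W (go to 18, an L position)
n=23: W (go to 18, an L position)
n=24: W (go to 20, an L position)
n=25: W (go to 20, an L position)
n=26: W (go to 18, an L position)
n=27: L (options 26(W), 23(W), 22(W), 19(W) are all W)
n=28: W (go to 27, an L position)
L entries with 0 ≤ n ≤ 28: n = 0, 2, 9, 11, 18, 20, 27; that makes 7.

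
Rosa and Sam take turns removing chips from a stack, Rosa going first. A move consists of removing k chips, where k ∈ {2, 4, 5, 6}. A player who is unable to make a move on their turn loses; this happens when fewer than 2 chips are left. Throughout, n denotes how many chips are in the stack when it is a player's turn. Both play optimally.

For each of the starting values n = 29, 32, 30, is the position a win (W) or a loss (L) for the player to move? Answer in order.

Compute win/loss labels from the base case upward. A position with no move is L. Any other position is W if it can reach an L in one move, else L.
n=0: no move → L
n=1: no move → L
n=2: reaches L-position 0 → W
n=3: reaches L-position 1 → W
n=4: reaches L-position 0 → W
n=5: reaches L-position 1 → W
n=6: reaches L-position 1 → W
n=7: reaches L-position 1 → W
n=8: only reaches 6(W), 4(W), 3(W), 2(W), all W → L
n=9: only reaches 7(W), 5(W), 4(W), 3(W), all W → L
n=10: reaches L-position 8 → W
n=11: reaches L-position 9 → W
n=12: reaches L-position 8 → W
n=13: reaches L-position 9 → W
n=14: reaches L-position 9 → W
n=15: reaches L-position 9 → W
n=16: only reaches 14(W), 12(W), 11(W), 10(W), all W → L
n=17: only reaches 15(W), 13(W), 12(W), 11(W), all W → L
n=18: reaches L-position 16 → W
n=19: reaches L-position 17 → W
n=20: reaches L-position 16 → W
n=21: reaches L-position 17 → W
n=22: reaches L-position 17 → W
n=23: reaches L-position 17 → W
n=24: only reaches 22(W), 20(W), 19(W), 18(W), all W → L
n=25: only reaches 23(W), 21(W), 20(W), 19(W), all W → L
n=26: reaches L-position 24 → W
n=27: reaches L-position 25 → W
n=28: reaches L-position 24 → W
n=29: reaches L-position 25 → W
n=30: reaches L-position 25 → W
n=31: reaches L-position 25 → W
n=32: only reaches 30(W), 28(W), 27(W), 26(W), all W → L

29: W, 32: L, 30: W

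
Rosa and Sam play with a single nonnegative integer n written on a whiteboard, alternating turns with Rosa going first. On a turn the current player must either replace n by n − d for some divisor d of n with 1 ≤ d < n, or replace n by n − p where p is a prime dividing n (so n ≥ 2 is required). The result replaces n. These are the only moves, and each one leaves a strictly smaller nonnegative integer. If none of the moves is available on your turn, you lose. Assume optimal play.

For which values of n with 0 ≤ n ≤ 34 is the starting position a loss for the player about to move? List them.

0, 1, 4, 9, 14, 20, 26, 32

Work bottom-up. With no move the player to move loses. Otherwise the position is W if at least one move leads to an L position for the opponent, and L if every move leads to a W.
n=0: no move → L
n=1: no move → L
n=2: reaches L-position 0 → W
n=3: reaches L-position 0 → W
n=4: only reaches 2(W), 3(W), all W → L
n=5: reaches L-position 0 → W
n=6: reaches L-position 4 → W
n=7: reaches L-position 0 → W
n=8: reaches L-position 4 → W
n=9: only reaches 6(W), 8(W), all W → L
n=10: reaches L-position 9 → W
n=11: reaches L-position 0 → W
n=12: reaches L-position 9 → W
n=13: reaches L-position 0 → W
n=14: only reaches 7(W), 12(W), 13(W), all W → L
n=15: reaches L-position 14 → W
n=16: reaches L-position 14 → W
n=17: reaches L-position 0 → W
n=18: reaches L-position 9 → W
n=19: reaches L-position 0 → W
n=20: only reaches 10(W), 15(W), 16(W), 18(W), 19(W), all W → L
n=21: reaches L-position 14 → W
n=22: reaches L-position 20 → W
n=23: reaches L-position 0 → W
n=24: reaches L-position 20 → W
n=25: reaches L-position 20 → W
n=26: only reaches 13(W), 24(W), 25(W), all W → L
n=27: reaches L-position 26 → W
n=28: reaches L-position 14 → W
n=29: reaches L-position 0 → W
n=30: reaches L-position 20 → W
n=31: reaches L-position 0 → W
n=32: only reaches 16(W), 24(W), 28(W), 30(W), 31(W), all W → L
n=33: reaches L-position 32 → W
n=34: reaches L-position 32 → W
The losing starting values of n are exactly the entries labelled L in this table (8 of them).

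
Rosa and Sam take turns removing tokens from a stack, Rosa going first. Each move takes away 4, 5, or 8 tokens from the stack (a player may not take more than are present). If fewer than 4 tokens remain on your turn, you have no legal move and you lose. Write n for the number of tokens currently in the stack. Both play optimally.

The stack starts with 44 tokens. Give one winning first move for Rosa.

Remove 5, leaving 39.

Label each position W (a win for the player to move) or L (a loss). A position with no legal move is L; any other position is W exactly when some move reaches an L, and L when every move reaches a W.
n=0: no move → L
n=1: no move → L
n=2: no move → L
n=3: no move → L
n=4: can move to 0, which is L ⇒ W
n=5: can move to 1, which is L ⇒ W
n=6: can move to 2, which is L ⇒ W
n=7: can move to 3, which is L ⇒ W
n=8: can move to 3, which is L ⇒ W
n=9: can move to 1, which is L ⇒ W
n=10: can move to 2, which is L ⇒ W
n=11: can move to 3, which is L ⇒ W
n=12: moves to 8(W), 7(W), 4(W); every one is W ⇒ L
n=13: moves to 9(W), 8(W), 5(W); every one is W ⇒ L
n=14: moves to 10(W), 9(W), 6(W); every one is W ⇒ L
n=15: moves to 11(W), 10(W), 7(W); every one is W ⇒ L
n=16: can move to 12, which is L ⇒ W
n=17: can move to 13, which is L ⇒ W
n=18: can move to 14, which is L ⇒ W
n=19: can move to 15, which is L ⇒ W
n=20: can move to 15, which is L ⇒ W
n=21: can move to 13, which is L ⇒ W
n=22: can move to 14, which is L ⇒ W
n=23: can move to 15, which is L ⇒ W
n=24: moves to 20(W), 19(W), 16(W); every one is W ⇒ L
n=25: moves to 21(W), 20(W), 17(W); every one is W ⇒ L
n=26: moves to 22(W), 21(W), 18(W); every one is W ⇒ L
n=27: moves to 23(W), 22(W), 19(W); every one is W ⇒ L
n=28: can move to 24, which is L ⇒ W
n=29: can move to 25, which is L ⇒ W
n=30: can move to 26, which is L ⇒ W
n=31: can move to 27, which is L ⇒ W
n=32: can move to 27, which is L ⇒ W
n=33: can move to 25, which is L ⇒ W
n=34: can move to 26, which is L ⇒ W
n=35: can move to 27, which is L ⇒ W
n=36: moves to 32(W), 31(W), 28(W); every one is W ⇒ L
n=37: moves to 33(W), 32(W), 29(W); every one is W ⇒ L
n=38: moves to 34(W), 33(W), 30(W); every one is W ⇒ L
n=39: moves to 35(W), 34(W), 31(W); every one is W ⇒ L
n=40: can move to 36, which is L ⇒ W
n=41: can move to 37, which is L ⇒ W
n=42: can move to 38, which is L ⇒ W
n=43: can move to 39, which is L ⇒ W
n=44: can move to 39, which is L ⇒ W
From 44, the L positions reachable in one move are: 39, 36. Any move reaching one of these is winning.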